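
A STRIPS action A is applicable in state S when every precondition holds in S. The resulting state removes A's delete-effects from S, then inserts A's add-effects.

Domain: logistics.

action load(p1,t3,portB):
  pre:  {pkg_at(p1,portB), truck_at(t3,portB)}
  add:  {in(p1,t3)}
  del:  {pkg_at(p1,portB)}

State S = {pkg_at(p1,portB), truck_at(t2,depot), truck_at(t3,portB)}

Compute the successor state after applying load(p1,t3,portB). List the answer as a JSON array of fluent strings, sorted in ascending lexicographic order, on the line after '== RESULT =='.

Compute (S \ del) ∪ add:
  pre ⊆ S: {pkg_at(p1,portB), truck_at(t3,portB)} ⊆ S  — applicable
  S \ del = {truck_at(t2,depot), truck_at(t3,portB)}
  ∪ add   = {in(p1,t3), truck_at(t2,depot), truck_at(t3,portB)}

== RESULT ==
["in(p1,t3)", "truck_at(t2,depot)", "truck_at(t3,portB)"]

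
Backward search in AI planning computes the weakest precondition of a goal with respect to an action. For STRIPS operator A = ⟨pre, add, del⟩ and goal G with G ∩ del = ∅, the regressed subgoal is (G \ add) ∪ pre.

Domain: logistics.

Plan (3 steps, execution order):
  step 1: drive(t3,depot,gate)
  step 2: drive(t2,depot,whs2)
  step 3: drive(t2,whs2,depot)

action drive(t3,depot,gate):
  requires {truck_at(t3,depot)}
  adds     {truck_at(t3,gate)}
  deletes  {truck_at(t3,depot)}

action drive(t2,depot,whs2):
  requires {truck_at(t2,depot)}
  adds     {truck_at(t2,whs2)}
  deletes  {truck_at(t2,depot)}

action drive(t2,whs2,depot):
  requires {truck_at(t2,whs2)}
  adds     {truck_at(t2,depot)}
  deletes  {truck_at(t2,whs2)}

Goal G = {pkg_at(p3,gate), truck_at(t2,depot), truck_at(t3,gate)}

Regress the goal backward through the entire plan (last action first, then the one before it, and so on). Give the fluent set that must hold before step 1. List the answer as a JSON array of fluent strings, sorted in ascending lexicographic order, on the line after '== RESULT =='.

Regress step by step:
  through step 3 (drive(t2,whs2,depot)): drop {truck_at(t2,depot)}, keep {pkg_at(p3,gate), truck_at(t3,gate)}, require {truck_at(t2,whs2)}
    → {pkg_at(p3,gate), truck_at(t2,whs2), truck_at(t3,gate)}
  through step 2 (drive(t2,depot,whs2)): drop {truck_at(t2,whs2)}, keep {pkg_at(p3,gate), truck_at(t3,gate)}, require {truck_at(t2,depot)}
    → {pkg_at(p3,gate), truck_at(t2,depot), truck_at(t3,gate)}
  through step 1 (drive(t3,depot,gate)): drop {truck_at(t3,gate)}, keep {pkg_at(p3,gate), truck_at(t2,depot)}, require {truck_at(t3,depot)}
    → {pkg_at(p3,gate), truck_at(t2,depot), truck_at(t3,depot)}

== RESULT ==
["pkg_at(p3,gate)", "truck_at(t2,depot)", "truck_at(t3,depot)"]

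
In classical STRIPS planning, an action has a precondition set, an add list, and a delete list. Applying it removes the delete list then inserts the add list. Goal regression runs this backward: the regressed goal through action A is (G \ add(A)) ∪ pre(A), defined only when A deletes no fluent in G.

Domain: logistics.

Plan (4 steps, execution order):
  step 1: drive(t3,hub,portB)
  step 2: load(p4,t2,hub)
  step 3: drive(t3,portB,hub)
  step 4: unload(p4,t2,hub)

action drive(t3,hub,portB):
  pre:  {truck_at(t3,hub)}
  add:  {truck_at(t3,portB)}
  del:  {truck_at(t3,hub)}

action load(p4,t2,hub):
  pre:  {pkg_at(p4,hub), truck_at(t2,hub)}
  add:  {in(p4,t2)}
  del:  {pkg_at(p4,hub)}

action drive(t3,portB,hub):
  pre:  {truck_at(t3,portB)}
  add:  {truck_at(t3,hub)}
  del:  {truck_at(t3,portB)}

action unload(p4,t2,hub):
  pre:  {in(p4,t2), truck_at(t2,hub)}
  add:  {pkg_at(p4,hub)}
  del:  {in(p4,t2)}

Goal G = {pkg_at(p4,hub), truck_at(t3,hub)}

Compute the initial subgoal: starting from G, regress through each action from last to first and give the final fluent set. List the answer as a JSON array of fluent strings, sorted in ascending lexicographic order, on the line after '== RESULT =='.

Regress step by step:
  through step 4 (unload(p4,t2,hub)): drop {pkg_at(p4,hub)}, keep {truck_at(t3,hub)}, require {in(p4,t2), truck_at(t2,hub)}
    → {in(p4,t2), truck_at(t2,hub), truck_at(t3,hub)}
  through step 3 (drive(t3,portB,hub)): drop {truck_at(t3,hub)}, keep {in(p4,t2), truck_at(t2,hub)}, require {truck_at(t3,portB)}
    → {in(p4,t2), truck_at(t2,hub), truck_at(t3,portB)}
  through step 2 (load(p4,t2,hub)): drop {in(p4,t2)}, keep {truck_at(t2,hub), truck_at(t3,portB)}, require {pkg_at(p4,hub), truck_at(t2,hub)}
    → {pkg_at(p4,hub), truck_at(t2,hub), truck_at(t3,portB)}
  through step 1 (drive(t3,hub,portB)): drop {truck_at(t3,portB)}, keep {pkg_at(p4,hub), truck_at(t2,hub)}, require {truck_at(t3,hub)}
    → {pkg_at(p4,hub), truck_at(t2,hub), truck_at(t3,hub)}

== RESULT ==
["pkg_at(p4,hub)", "truck_at(t2,hub)", "truck_at(t3,hub)"]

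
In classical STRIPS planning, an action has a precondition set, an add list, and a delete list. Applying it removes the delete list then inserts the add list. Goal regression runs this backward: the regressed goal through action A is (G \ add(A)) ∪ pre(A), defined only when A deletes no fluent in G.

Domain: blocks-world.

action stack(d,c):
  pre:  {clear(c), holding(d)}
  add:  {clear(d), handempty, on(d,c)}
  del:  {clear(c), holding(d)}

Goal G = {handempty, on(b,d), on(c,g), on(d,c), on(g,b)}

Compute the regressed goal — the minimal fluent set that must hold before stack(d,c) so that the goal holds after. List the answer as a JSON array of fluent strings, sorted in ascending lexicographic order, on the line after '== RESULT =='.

Compute (G \ add) ∪ pre:
  G ∩ del = {}  (empty — regression defined)
  G \ add = {handempty, on(b,d), on(c,g), on(d,c), on(g,b)} \ {clear(d), handempty, on(d,c)} = {on(b,d), on(c,g), on(g,b)}
  ∪ pre   = {on(b,d), on(c,g), on(g,b)} ∪ {clear(c), holding(d)}
          = {clear(c), holding(d), on(b,d), on(c,g), on(g,b)}

== RESULT ==
["clear(c)", "holding(d)", "on(b,d)", "on(c,g)", "on(g,b)"]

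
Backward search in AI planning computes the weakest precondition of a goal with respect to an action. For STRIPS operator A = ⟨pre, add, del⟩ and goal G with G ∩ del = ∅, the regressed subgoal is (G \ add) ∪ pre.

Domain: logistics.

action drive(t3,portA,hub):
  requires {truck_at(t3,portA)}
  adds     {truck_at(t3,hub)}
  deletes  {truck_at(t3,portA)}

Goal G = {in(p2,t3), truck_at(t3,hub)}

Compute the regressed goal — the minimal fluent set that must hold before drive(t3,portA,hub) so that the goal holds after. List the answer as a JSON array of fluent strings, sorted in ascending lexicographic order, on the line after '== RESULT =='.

Compute (G \ add) ∪ pre:
  G ∩ del = {}  (empty — regression defined)
  G \ add = {in(p2,t3), truck_at(t3,hub)} \ {truck_at(t3,hub)} = {in(p2,t3)}
  ∪ pre   = {in(p2,t3)} ∪ {truck_at(t3,portA)}
          = {in(p2,t3), truck_at(t3,portA)}

== RESULT ==
["in(p2,t3)", "truck_at(t3,portA)"]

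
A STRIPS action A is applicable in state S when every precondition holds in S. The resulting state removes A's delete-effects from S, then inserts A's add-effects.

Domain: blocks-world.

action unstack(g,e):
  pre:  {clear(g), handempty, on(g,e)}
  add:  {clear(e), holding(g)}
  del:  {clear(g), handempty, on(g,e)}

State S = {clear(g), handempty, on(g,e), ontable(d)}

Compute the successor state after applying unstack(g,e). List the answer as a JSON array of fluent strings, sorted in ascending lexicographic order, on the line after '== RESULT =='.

Progress:
  pre ⊆ S: {clear(g), handempty, on(g,e)} ⊆ S  — applicable
  S \ del = {ontable(d)}
  ∪ add   = {clear(e), holding(g), ontable(d)}

== RESULT ==
["clear(e)", "holding(g)", "ontable(d)"]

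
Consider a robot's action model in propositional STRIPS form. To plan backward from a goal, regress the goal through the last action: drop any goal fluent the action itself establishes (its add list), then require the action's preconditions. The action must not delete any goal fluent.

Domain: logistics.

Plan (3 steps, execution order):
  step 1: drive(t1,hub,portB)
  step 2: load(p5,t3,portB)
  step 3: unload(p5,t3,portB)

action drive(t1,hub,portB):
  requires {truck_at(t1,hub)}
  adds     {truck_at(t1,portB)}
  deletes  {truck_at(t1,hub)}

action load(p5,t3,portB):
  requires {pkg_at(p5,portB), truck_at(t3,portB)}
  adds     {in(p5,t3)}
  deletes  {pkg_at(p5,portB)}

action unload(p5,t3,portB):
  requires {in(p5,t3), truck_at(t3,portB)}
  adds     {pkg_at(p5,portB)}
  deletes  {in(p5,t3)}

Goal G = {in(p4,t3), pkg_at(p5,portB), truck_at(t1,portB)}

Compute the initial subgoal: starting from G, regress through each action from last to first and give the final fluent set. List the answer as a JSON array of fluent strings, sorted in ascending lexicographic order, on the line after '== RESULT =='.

Work backward from the goal:
  through step 3 (unload(p5,t3,portB)): drop {pkg_at(p5,portB)}, keep {in(p4,t3), truck_at(t1,portB)}, require {in(p5,t3), truck_at(t3,portB)}
    → {in(p4,t3), in(p5,t3), truck_at(t1,portB), truck_at(t3,portB)}
  through step 2 (load(p5,t3,portB)): drop {in(p5,t3)}, keep {in(p4,t3), truck_at(t1,portB), truck_at(t3,portB)}, require {pkg_at(p5,portB), truck_at(t3,portB)}
    → {in(p4,t3), pkg_at(p5,portB), truck_at(t1,portB), truck_at(t3,portB)}
  through step 1 (drive(t1,hub,portB)): drop {truck_at(t1,portB)}, keep {in(p4,t3), pkg_at(p5,portB), truck_at(t3,portB)}, require {truck_at(t1,hub)}
    → {in(p4,t3), pkg_at(p5,portB), truck_at(t1,hub), truck_at(t3,portB)}

== RESULT ==
["in(p4,t3)", "pkg_at(p5,portB)", "truck_at(t1,hub)", "truck_at(t3,portB)"]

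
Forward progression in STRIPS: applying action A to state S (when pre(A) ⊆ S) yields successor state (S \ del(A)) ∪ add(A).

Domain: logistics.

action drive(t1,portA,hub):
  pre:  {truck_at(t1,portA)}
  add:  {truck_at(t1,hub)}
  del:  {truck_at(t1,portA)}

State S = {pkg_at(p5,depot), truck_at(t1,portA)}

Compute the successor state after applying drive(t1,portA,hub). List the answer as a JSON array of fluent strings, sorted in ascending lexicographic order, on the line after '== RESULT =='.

Progress:
  pre ⊆ S: {truck_at(t1,portA)} ⊆ S  — applicable
  S \ del = {pkg_at(p5,depot)}
  ∪ add   = {pkg_at(p5,depot), truck_at(t1,hub)}

== RESULT ==
["pkg_at(p5,depot)", "truck_at(t1,hub)"]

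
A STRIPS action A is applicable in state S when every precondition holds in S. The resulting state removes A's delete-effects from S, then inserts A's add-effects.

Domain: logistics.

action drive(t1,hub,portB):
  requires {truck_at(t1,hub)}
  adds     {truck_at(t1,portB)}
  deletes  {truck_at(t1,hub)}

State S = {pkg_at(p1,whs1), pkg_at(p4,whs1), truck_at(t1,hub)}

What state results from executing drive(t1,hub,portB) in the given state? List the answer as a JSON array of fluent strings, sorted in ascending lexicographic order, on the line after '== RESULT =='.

Compute (S \ del) ∪ add:
  pre ⊆ S: {truck_at(t1,hub)} ⊆ S  — applicable
  S \ del = {pkg_at(p1,whs1), pkg_at(p4,whs1)}
  ∪ add   = {pkg_at(p1,whs1), pkg_at(p4,whs1), truck_at(t1,portB)}

== RESULT ==
["pkg_at(p1,whs1)", "pkg_at(p4,whs1)", "truck_at(t1,portB)"]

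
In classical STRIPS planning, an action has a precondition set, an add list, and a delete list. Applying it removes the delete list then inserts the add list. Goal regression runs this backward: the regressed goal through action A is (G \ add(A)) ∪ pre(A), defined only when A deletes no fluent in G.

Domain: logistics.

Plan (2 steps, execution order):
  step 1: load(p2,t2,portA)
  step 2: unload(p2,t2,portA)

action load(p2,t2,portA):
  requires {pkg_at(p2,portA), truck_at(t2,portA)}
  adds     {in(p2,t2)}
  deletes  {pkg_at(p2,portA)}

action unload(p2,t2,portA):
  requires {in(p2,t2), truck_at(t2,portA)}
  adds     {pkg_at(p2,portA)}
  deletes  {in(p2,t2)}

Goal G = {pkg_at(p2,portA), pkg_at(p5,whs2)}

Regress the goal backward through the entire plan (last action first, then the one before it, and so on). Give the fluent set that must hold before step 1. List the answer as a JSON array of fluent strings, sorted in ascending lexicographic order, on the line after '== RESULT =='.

Regress step by step:
  through step 2 (unload(p2,t2,portA)): drop {pkg_at(p2,portA)}, keep {pkg_at(p5,whs2)}, require {in(p2,t2), truck_at(t2,portA)}
    → {in(p2,t2), pkg_at(p5,whs2), truck_at(t2,portA)}
  through step 1 (load(p2,t2,portA)): drop {in(p2,t2)}, keep {pkg_at(p5,whs2), truck_at(t2,portA)}, require {pkg_at(p2,portA), truck_at(t2,portA)}
    → {pkg_at(p2,portA), pkg_at(p5,whs2), truck_at(t2,portA)}

== RESULT ==
["pkg_at(p2,portA)", "pkg_at(p5,whs2)", "truck_at(t2,portA)"]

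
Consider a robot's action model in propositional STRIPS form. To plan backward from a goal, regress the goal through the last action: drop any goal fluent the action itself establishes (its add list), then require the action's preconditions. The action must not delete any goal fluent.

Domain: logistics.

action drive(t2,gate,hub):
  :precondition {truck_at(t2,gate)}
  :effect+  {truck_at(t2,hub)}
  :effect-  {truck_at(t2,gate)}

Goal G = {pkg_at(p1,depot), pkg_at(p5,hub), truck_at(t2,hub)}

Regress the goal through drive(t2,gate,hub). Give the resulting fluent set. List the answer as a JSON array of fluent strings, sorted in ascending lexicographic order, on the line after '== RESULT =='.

Compute (G \ add) ∪ pre:
  G ∩ del = {}  (empty — regression defined)
  G \ add = {pkg_at(p1,depot), pkg_at(p5,hub), truck_at(t2,hub)} \ {truck_at(t2,hub)} = {pkg_at(p1,depot), pkg_at(p5,hub)}
  ∪ pre   = {pkg_at(p1,depot), pkg_at(p5,hub)} ∪ {truck_at(t2,gate)}
          = {pkg_at(p1,depot), pkg_at(p5,hub), truck_at(t2,gate)}

== RESULT ==
["pkg_at(p1,depot)", "pkg_at(p5,hub)", "truck_at(t2,gate)"]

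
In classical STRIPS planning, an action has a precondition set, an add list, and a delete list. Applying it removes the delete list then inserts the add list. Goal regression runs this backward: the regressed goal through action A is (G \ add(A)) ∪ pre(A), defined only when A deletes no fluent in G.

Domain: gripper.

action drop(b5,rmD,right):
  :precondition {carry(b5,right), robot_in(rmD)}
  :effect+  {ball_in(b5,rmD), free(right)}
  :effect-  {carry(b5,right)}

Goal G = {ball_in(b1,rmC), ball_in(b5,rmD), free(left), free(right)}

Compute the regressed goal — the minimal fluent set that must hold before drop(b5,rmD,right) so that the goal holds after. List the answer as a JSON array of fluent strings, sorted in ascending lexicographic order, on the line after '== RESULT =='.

Regress:
  G ∩ del = {}  (empty — regression defined)
  G \ add = {ball_in(b1,rmC), ball_in(b5,rmD), free(left), free(right)} \ {ball_in(b5,rmD), free(right)} = {ball_in(b1,rmC), free(left)}
  ∪ pre   = {ball_in(b1,rmC), free(left)} ∪ {carry(b5,right), robot_in(rmD)}
          = {ball_in(b1,rmC), carry(b5,right), free(left), robot_in(rmD)}

== RESULT ==
["ball_in(b1,rmC)", "carry(b5,right)", "free(left)", "robot_in(rmD)"]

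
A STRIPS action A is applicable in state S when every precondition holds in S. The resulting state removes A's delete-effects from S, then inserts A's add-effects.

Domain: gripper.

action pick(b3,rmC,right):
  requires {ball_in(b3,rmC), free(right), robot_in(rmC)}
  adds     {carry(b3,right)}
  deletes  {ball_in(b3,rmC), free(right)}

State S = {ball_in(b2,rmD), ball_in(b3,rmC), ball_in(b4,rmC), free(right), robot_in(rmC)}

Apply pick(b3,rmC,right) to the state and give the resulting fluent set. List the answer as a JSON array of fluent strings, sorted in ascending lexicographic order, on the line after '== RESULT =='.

Compute (S \ del) ∪ add:
  pre ⊆ S: {ball_in(b3,rmC), free(right), robot_in(rmC)} ⊆ S  — applicable
  S \ del = {ball_in(b2,rmD), ball_in(b4,rmC), robot_in(rmC)}
  ∪ add   = {ball_in(b2,rmD), ball_in(b4,rmC), carry(b3,right), robot_in(rmC)}

== RESULT ==
["ball_in(b2,rmD)", "ball_in(b4,rmC)", "carry(b3,right)", "robot_in(rmC)"]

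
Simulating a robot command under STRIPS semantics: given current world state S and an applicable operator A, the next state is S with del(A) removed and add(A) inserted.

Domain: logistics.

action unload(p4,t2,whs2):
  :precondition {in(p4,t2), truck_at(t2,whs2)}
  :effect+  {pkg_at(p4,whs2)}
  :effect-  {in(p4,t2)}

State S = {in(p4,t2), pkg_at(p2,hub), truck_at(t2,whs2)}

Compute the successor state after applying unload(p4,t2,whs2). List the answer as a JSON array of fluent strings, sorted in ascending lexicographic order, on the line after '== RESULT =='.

Compute (S \ del) ∪ add:
  pre ⊆ S: {in(p4,t2), truck_at(t2,whs2)} ⊆ S  — applicable
  S \ del = {pkg_at(p2,hub), truck_at(t2,whs2)}
  ∪ add   = {pkg_at(p2,hub), pkg_at(p4,whs2), truck_at(t2,whs2)}

== RESULT ==
["pkg_at(p2,hub)", "pkg_at(p4,whs2)", "truck_at(t2,whs2)"]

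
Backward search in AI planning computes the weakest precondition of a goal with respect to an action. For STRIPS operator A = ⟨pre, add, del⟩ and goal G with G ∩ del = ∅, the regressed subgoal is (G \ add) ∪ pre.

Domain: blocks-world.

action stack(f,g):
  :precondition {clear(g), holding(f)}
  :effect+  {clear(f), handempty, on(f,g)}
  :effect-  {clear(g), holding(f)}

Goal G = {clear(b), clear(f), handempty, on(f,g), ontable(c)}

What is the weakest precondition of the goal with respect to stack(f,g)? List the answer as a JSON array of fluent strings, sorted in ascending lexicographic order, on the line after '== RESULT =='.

Compute (G \ add) ∪ pre:
  G ∩ del = {}  (empty — regression defined)
  G \ add = {clear(b), clear(f), handempty, on(f,g), ontable(c)} \ {clear(f), handempty, on(f,g)} = {clear(b), ontable(c)}
  ∪ pre   = {clear(b), ontable(c)} ∪ {clear(g), holding(f)}
          = {clear(b), clear(g), holding(f), ontable(c)}

== RESULT ==
["clear(b)", "clear(g)", "holding(f)", "ontable(c)"]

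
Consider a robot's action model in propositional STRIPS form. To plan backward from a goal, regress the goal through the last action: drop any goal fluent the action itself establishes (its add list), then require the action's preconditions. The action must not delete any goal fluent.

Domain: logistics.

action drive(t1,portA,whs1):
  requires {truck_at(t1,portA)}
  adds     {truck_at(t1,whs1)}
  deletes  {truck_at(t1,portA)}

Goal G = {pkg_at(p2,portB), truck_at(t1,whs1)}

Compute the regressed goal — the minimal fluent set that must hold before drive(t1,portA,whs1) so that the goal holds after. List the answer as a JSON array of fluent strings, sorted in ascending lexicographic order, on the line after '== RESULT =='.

Regress:
  G ∩ del = {}  (empty — regression defined)
  G \ add = {pkg_at(p2,portB), truck_at(t1,whs1)} \ {truck_at(t1,whs1)} = {pkg_at(p2,portB)}
  ∪ pre   = {pkg_at(p2,portB)} ∪ {truck_at(t1,portA)}
          = {pkg_at(p2,portB), truck_at(t1,portA)}

== RESULT ==
["pkg_at(p2,portB)", "truck_at(t1,portA)"]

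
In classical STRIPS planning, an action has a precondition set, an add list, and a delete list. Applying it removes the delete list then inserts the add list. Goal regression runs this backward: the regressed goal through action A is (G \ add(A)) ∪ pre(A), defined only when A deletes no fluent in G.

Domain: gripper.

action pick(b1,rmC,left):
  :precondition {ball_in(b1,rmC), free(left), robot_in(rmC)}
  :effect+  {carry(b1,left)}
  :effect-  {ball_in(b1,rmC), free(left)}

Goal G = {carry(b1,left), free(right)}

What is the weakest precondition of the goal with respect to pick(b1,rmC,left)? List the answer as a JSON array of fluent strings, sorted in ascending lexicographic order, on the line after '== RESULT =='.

Compute (G \ add) ∪ pre:
  G ∩ del = {}  (empty — regression defined)
  G \ add = {carry(b1,left), free(right)} \ {carry(b1,left)} = {free(right)}
  ∪ pre   = {free(right)} ∪ {ball_in(b1,rmC), free(left), robot_in(rmC)}
          = {ball_in(b1,rmC), free(left), free(right), robot_in(rmC)}

== RESULT ==
["ball_in(b1,rmC)", "free(left)", "free(right)", "robot_in(rmC)"]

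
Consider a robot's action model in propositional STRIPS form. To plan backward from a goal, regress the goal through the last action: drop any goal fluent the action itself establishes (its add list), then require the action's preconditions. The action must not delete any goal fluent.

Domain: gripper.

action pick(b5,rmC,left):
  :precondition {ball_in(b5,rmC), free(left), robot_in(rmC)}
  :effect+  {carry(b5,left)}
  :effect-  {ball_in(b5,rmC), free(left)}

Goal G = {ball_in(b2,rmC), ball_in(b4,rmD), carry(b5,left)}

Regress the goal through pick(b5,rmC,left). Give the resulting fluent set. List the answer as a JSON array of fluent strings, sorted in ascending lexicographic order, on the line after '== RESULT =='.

Compute (G \ add) ∪ pre:
  G ∩ del = {}  (empty — regression defined)
  G \ add = {ball_in(b2,rmC), ball_in(b4,rmD), carry(b5,left)} \ {carry(b5,left)} = {ball_in(b2,rmC), ball_in(b4,rmD)}
  ∪ pre   = {ball_in(b2,rmC), ball_in(b4,rmD)} ∪ {ball_in(b5,rmC), free(left), robot_in(rmC)}
          = {ball_in(b2,rmC), ball_in(b4,rmD), ball_in(b5,rmC), free(left), robot_in(rmC)}

== RESULT ==
["ball_in(b2,rmC)", "ball_in(b4,rmD)", "ball_in(b5,rmC)", "free(left)", "robot_in(rmC)"]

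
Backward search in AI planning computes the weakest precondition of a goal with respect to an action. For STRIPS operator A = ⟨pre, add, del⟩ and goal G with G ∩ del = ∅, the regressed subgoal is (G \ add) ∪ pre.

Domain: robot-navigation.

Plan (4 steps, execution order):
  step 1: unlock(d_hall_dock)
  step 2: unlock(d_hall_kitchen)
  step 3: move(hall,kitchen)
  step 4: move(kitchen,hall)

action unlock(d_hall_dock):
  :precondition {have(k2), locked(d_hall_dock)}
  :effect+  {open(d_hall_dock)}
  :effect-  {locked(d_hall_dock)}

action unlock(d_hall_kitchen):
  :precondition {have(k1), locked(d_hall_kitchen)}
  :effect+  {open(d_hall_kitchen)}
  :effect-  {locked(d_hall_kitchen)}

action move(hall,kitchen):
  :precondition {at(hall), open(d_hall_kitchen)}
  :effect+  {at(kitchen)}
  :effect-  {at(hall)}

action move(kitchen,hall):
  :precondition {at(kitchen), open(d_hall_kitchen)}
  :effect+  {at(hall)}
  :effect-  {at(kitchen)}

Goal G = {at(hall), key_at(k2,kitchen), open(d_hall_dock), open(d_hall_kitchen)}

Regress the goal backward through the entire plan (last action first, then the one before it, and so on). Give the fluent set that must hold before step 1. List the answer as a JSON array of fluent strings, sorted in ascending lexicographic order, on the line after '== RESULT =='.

Regress step by step:
  through step 4 (move(kitchen,hall)): drop {at(hall)}, keep {key_at(k2,kitchen), open(d_hall_dock), open(d_hall_kitchen)}, require {at(kitchen), open(d_hall_kitchen)}
    → {at(kitchen), key_at(k2,kitchen), open(d_hall_dock), open(d_hall_kitchen)}
  through step 3 (move(hall,kitchen)): drop {at(kitchen)}, keep {key_at(k2,kitchen), open(d_hall_dock), open(d_hall_kitchen)}, require {at(hall), open(d_hall_kitchen)}
    → {at(hall), key_at(k2,kitchen), open(d_hall_dock), open(d_hall_kitchen)}
  through step 2 (unlock(d_hall_kitchen)): drop {open(d_hall_kitchen)}, keep {at(hall), key_at(k2,kitchen), open(d_hall_dock)}, require {have(k1), locked(d_hall_kitchen)}
    → {at(hall), have(k1), key_at(k2,kitchen), locked(d_hall_kitchen), open(d_hall_dock)}
  through step 1 (unlock(d_hall_dock)): drop {open(d_hall_dock)}, keep {at(hall), have(k1), key_at(k2,kitchen), locked(d_hall_kitchen)}, require {have(k2), locked(d_hall_dock)}
    → {at(hall), have(k1), have(k2), key_at(k2,kitchen), locked(d_hall_dock), locked(d_hall_kitchen)}

== RESULT ==
["at(hall)", "have(k1)", "have(k2)", "key_at(k2,kitchen)", "locked(d_hall_dock)", "locked(d_hall_kitchen)"]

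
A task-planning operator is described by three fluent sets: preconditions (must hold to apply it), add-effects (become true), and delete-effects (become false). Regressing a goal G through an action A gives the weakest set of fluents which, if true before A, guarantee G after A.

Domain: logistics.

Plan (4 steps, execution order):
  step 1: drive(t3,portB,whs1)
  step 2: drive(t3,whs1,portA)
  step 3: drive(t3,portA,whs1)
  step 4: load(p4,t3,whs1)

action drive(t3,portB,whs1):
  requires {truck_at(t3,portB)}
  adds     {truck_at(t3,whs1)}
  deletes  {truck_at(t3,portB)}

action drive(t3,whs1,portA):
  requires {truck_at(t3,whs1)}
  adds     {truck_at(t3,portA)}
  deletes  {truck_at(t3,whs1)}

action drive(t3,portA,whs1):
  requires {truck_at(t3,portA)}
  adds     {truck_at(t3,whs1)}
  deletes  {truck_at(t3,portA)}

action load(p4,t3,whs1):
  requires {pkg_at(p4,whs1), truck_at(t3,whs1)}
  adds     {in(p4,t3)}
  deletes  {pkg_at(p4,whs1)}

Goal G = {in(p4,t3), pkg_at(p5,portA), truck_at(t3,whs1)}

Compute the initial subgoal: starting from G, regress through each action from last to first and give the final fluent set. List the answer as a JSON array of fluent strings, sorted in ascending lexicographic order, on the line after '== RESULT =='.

Work backward from the goal:
  through step 4 (load(p4,t3,whs1)): drop {in(p4,t3)}, keep {pkg_at(p5,portA), truck_at(t3,whs1)}, require {pkg_at(p4,whs1), truck_at(t3,whs1)}
    → {pkg_at(p4,whs1), pkg_at(p5,portA), truck_at(t3,whs1)}
  through step 3 (drive(t3,portA,whs1)): drop {truck_at(t3,whs1)}, keep {pkg_at(p4,whs1), pkg_at(p5,portA)}, require {truck_at(t3,portA)}
    → {pkg_at(p4,whs1), pkg_at(p5,portA), truck_at(t3,portA)}
  through step 2 (drive(t3,whs1,portA)): drop {truck_at(t3,portA)}, keep {pkg_at(p4,whs1), pkg_at(p5,portA)}, require {truck_at(t3,whs1)}
    → {pkg_at(p4,whs1), pkg_at(p5,portA), truck_at(t3,whs1)}
  through step 1 (drive(t3,portB,whs1)): drop {truck_at(t3,whs1)}, keep {pkg_at(p4,whs1), pkg_at(p5,portA)}, require {truck_at(t3,portB)}
    → {pkg_at(p4,whs1), pkg_at(p5,portA), truck_at(t3,portB)}

== RESULT ==
["pkg_at(p4,whs1)", "pkg_at(p5,portA)", "truck_at(t3,portB)"]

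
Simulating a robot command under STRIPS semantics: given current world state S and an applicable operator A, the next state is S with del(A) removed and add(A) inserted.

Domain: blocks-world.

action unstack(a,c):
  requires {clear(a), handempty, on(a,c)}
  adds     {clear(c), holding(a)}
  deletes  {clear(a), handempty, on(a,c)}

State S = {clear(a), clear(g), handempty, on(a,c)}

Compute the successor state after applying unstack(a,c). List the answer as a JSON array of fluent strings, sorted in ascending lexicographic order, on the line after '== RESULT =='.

Progress:
  pre ⊆ S: {clear(a), handempty, on(a,c)} ⊆ S  — applicable
  S \ del = {clear(g)}
  ∪ add   = {clear(c), clear(g), holding(a)}

== RESULT ==
["clear(c)", "clear(g)", "holding(a)"]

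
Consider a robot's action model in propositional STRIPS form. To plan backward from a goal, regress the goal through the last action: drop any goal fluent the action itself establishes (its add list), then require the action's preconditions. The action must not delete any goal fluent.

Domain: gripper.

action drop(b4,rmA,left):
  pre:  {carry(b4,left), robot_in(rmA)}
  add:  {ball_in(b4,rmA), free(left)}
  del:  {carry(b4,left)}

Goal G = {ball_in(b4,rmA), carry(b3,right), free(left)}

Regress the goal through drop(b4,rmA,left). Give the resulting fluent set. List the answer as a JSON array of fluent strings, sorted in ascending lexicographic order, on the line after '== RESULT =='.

Compute (G \ add) ∪ pre:
  G ∩ del = {}  (empty — regression defined)
  G \ add = {ball_in(b4,rmA), carry(b3,right), free(left)} \ {ball_in(b4,rmA), free(left)} = {carry(b3,right)}
  ∪ pre   = {carry(b3,right)} ∪ {carry(b4,left), robot_in(rmA)}
          = {carry(b3,right), carry(b4,left), robot_in(rmA)}

== RESULT ==
["carry(b3,right)", "carry(b4,left)", "robot_in(rmA)"]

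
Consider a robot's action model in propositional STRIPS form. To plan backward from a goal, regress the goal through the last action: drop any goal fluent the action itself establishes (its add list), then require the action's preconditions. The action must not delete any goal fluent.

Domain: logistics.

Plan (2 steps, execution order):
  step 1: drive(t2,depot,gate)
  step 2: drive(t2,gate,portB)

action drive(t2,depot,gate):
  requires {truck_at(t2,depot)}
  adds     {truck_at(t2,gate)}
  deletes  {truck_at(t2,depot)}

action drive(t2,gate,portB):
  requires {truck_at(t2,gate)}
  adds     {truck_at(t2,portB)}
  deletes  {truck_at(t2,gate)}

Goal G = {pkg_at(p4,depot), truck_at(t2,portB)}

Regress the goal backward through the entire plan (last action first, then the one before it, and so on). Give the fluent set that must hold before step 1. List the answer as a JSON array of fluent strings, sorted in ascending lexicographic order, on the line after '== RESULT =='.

Regress step by step:
  through step 2 (drive(t2,gate,portB)): drop {truck_at(t2,portB)}, keep {pkg_at(p4,depot)}, require {truck_at(t2,gate)}
    → {pkg_at(p4,depot), truck_at(t2,gate)}
  through step 1 (drive(t2,depot,gate)): drop {truck_at(t2,gate)}, keep {pkg_at(p4,depot)}, require {truck_at(t2,depot)}
    → {pkg_at(p4,depot), truck_at(t2,depot)}

== RESULT ==
["pkg_at(p4,depot)", "truck_at(t2,depot)"]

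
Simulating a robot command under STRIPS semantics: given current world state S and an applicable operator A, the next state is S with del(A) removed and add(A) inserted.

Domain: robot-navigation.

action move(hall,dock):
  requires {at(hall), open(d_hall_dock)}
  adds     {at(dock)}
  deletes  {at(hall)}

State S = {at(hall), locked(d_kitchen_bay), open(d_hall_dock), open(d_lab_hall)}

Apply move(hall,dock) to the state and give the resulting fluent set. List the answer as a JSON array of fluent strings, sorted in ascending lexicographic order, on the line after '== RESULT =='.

Progress:
  pre ⊆ S: {at(hall), open(d_hall_dock)} ⊆ S  — applicable
  S \ del = {locked(d_kitchen_bay), open(d_hall_dock), open(d_lab_hall)}
  ∪ add   = {at(dock), locked(d_kitchen_bay), open(d_hall_dock), open(d_lab_hall)}

== RESULT ==
["at(dock)", "locked(d_kitchen_bay)", "open(d_hall_dock)", "open(d_lab_hall)"]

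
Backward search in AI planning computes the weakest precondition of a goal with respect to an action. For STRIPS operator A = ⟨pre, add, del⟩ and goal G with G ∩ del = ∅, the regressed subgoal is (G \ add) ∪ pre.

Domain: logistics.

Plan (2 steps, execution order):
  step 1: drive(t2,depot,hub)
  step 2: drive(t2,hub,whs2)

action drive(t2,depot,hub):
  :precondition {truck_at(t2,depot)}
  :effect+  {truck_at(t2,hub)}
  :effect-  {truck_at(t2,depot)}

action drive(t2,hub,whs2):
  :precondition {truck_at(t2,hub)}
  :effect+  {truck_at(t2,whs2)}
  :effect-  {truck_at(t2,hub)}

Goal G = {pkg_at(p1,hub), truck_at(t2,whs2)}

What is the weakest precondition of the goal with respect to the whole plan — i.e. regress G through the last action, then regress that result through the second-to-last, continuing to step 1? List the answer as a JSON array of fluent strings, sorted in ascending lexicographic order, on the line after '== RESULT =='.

Work backward from the goal:
  through step 2 (drive(t2,hub,whs2)): drop {truck_at(t2,whs2)}, keep {pkg_at(p1,hub)}, require {truck_at(t2,hub)}
    → {pkg_at(p1,hub), truck_at(t2,hub)}
  through step 1 (drive(t2,depot,hub)): drop {truck_at(t2,hub)}, keep {pkg_at(p1,hub)}, require {truck_at(t2,depot)}
    → {pkg_at(p1,hub), truck_at(t2,depot)}

== RESULT ==
["pkg_at(p1,hub)", "truck_at(t2,depot)"]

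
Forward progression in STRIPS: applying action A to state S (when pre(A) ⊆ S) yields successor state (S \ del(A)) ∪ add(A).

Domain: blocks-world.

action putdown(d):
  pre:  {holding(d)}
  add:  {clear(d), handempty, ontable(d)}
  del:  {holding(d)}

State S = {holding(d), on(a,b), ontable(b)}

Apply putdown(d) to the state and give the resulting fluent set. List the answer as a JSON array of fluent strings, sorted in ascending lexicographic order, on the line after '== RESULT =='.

Progress:
  pre ⊆ S: {holding(d)} ⊆ S  — applicable
  S \ del = {on(a,b), ontable(b)}
  ∪ add   = {clear(d), handempty, on(a,b), ontable(b), ontable(d)}

== RESULT ==
["clear(d)", "handempty", "on(a,b)", "ontable(b)", "ontable(d)"]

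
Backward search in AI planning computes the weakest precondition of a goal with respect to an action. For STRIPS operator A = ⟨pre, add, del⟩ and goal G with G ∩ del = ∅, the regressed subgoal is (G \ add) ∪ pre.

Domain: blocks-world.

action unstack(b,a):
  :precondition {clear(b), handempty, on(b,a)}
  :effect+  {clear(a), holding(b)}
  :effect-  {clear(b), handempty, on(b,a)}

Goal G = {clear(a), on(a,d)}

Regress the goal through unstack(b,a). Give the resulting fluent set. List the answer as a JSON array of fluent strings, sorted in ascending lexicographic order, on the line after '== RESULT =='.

Compute (G \ add) ∪ pre:
  G ∩ del = {}  (empty — regression defined)
  G \ add = {clear(a), on(a,d)} \ {clear(a), holding(b)} = {on(a,d)}
  ∪ pre   = {on(a,d)} ∪ {clear(b), handempty, on(b,a)}
          = {clear(b), handempty, on(a,d), on(b,a)}

== RESULT ==
["clear(b)", "handempty", "on(a,d)", "on(b,a)"]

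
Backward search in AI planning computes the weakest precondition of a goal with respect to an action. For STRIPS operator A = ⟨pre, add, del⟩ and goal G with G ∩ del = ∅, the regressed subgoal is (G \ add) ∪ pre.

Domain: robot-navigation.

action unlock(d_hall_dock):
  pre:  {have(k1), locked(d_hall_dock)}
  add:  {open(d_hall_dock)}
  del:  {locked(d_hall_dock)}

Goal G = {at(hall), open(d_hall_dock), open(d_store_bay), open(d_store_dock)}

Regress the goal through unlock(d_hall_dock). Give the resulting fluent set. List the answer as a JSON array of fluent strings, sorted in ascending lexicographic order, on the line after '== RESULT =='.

Compute (G \ add) ∪ pre:
  G ∩ del = {}  (empty — regression defined)
  G \ add = {at(hall), open(d_hall_dock), open(d_store_bay), open(d_store_dock)} \ {open(d_hall_dock)} = {at(hall), open(d_store_bay), open(d_store_dock)}
  ∪ pre   = {at(hall), open(d_store_bay), open(d_store_dock)} ∪ {have(k1), locked(d_hall_dock)}
          = {at(hall), have(k1), locked(d_hall_dock), open(d_store_bay), open(d_store_dock)}

== RESULT ==
["at(hall)", "have(k1)", "locked(d_hall_dock)", "open(d_store_bay)", "open(d_store_dock)"]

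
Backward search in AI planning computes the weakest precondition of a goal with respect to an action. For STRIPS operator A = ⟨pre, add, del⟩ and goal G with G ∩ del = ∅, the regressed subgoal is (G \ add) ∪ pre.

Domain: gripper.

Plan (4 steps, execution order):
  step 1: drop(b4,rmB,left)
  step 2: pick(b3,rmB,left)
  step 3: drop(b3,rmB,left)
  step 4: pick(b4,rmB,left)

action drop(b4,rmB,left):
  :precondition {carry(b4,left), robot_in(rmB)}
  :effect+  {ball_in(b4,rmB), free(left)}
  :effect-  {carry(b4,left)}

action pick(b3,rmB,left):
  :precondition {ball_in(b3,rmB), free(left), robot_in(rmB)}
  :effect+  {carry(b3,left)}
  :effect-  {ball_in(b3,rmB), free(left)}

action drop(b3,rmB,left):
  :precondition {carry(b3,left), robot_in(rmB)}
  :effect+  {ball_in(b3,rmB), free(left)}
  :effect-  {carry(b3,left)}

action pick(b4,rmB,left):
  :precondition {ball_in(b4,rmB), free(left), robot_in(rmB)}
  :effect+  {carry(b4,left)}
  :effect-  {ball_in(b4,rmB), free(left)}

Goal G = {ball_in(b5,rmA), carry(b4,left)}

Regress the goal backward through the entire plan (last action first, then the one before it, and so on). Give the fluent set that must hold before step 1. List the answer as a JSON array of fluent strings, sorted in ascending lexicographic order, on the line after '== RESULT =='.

Work backward from the goal:
  through step 4 (pick(b4,rmB,left)): drop {carry(b4,left)}, keep {ball_in(b5,rmA)}, require {ball_in(b4,rmB), free(left), robot_in(rmB)}
    → {ball_in(b4,rmB), ball_in(b5,rmA), free(left), robot_in(rmB)}
  through step 3 (drop(b3,rmB,left)): drop {free(left)}, keep {ball_in(b4,rmB), ball_in(b5,rmA), robot_in(rmB)}, require {carry(b3,left), robot_in(rmB)}
    → {ball_in(b4,rmB), ball_in(b5,rmA), carry(b3,left), robot_in(rmB)}
  through step 2 (pick(b3,rmB,left)): drop {carry(b3,left)}, keep {ball_in(b4,rmB), ball_in(b5,rmA), robot_in(rmB)}, require {ball_in(b3,rmB), free(left), robot_in(rmB)}
    → {ball_in(b3,rmB), ball_in(b4,rmB), ball_in(b5,rmA), free(left), robot_in(rmB)}
  through step 1 (drop(b4,rmB,left)): drop {ball_in(b4,rmB), free(left)}, keep {ball_in(b3,rmB), ball_in(b5,rmA), robot_in(rmB)}, require {carry(b4,left), robot_in(rmB)}
    → {ball_in(b3,rmB), ball_in(b5,rmA), carry(b4,left), robot_in(rmB)}

== RESULT ==
["ball_in(b3,rmB)", "ball_in(b5,rmA)", "carry(b4,left)", "robot_in(rmB)"]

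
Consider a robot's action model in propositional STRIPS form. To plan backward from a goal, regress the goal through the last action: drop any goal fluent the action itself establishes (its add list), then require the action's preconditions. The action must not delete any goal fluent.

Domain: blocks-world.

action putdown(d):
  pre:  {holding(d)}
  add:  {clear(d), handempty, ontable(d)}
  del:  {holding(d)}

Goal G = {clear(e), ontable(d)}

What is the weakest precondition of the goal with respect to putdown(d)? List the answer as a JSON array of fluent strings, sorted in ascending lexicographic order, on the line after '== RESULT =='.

Compute (G \ add) ∪ pre:
  G ∩ del = {}  (empty — regression defined)
  G \ add = {clear(e), ontable(d)} \ {clear(d), handempty, ontable(d)} = {clear(e)}
  ∪ pre   = {clear(e)} ∪ {holding(d)}
          = {clear(e), holding(d)}

== RESULT ==
["clear(e)", "holding(d)"]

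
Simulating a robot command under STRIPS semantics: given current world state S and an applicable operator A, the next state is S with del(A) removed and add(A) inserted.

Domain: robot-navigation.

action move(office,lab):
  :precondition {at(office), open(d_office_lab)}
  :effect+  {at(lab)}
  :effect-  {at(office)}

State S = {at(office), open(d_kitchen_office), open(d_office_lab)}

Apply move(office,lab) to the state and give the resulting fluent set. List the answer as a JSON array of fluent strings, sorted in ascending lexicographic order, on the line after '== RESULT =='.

Compute (S \ del) ∪ add:
  pre ⊆ S: {at(office), open(d_office_lab)} ⊆ S  — applicable
  S \ del = {open(d_kitchen_office), open(d_office_lab)}
  ∪ add   = {at(lab), open(d_kitchen_office), open(d_office_lab)}

== RESULT ==
["at(lab)", "open(d_kitchen_office)", "open(d_office_lab)"]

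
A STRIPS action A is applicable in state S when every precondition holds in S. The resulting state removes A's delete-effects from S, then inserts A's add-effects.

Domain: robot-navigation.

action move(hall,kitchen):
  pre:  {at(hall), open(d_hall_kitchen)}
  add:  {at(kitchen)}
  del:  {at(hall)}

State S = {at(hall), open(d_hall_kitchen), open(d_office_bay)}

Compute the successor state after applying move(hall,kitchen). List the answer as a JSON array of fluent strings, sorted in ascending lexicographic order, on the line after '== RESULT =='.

Progress:
  pre ⊆ S: {at(hall), open(d_hall_kitchen)} ⊆ S  — applicable
  S \ del = {open(d_hall_kitchen), open(d_office_bay)}
  ∪ add   = {at(kitchen), open(d_hall_kitchen), open(d_office_bay)}

== RESULT ==
["at(kitchen)", "open(d_hall_kitchen)", "open(d_office_bay)"]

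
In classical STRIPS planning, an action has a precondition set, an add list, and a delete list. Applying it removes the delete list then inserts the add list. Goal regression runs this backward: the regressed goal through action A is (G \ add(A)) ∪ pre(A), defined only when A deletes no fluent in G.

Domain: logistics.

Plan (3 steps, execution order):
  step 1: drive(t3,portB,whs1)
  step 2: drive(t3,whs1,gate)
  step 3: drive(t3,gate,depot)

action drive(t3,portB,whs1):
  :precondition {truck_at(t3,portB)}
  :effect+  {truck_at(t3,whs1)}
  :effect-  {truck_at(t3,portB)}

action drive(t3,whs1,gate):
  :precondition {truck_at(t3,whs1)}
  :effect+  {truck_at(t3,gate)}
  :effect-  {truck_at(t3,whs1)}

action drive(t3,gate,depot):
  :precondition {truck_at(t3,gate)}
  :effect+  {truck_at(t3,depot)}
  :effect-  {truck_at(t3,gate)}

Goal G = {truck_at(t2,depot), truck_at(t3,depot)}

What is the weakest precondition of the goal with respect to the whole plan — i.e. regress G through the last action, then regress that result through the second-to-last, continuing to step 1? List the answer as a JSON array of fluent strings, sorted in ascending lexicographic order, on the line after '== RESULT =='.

Work backward from the goal:
  through step 3 (drive(t3,gate,depot)): drop {truck_at(t3,depot)}, keep {truck_at(t2,depot)}, require {truck_at(t3,gate)}
    → {truck_at(t2,depot), truck_at(t3,gate)}
  through step 2 (drive(t3,whs1,gate)): drop {truck_at(t3,gate)}, keep {truck_at(t2,depot)}, require {truck_at(t3,whs1)}
    → {truck_at(t2,depot), truck_at(t3,whs1)}
  through step 1 (drive(t3,portB,whs1)): drop {truck_at(t3,whs1)}, keep {truck_at(t2,depot)}, require {truck_at(t3,portB)}
    → {truck_at(t2,depot), truck_at(t3,portB)}

== RESULT ==
["truck_at(t2,depot)", "truck_at(t3,portB)"]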